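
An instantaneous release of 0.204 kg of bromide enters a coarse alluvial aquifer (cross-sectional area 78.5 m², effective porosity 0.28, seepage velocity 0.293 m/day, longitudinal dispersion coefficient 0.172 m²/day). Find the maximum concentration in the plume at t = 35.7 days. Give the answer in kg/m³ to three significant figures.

0.00106 kg/m³

The peak of an instantaneous 1D plume sits at x = vt; there the Gaussian factor is 1 and C_max = M/(n_e·A·√(4πDt)), where n_e·A is the pore area the mass is dissolved in.
√(4πDt) = √(4π × 0.172 × 35.7) = 8.784 m, so C_max = 0.204/(0.28 × 78.5 × 8.784) = 0.00106 kg/m³.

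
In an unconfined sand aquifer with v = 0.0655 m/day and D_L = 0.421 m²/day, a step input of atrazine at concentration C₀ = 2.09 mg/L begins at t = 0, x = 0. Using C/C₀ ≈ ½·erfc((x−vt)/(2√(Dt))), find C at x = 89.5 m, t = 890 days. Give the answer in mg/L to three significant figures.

0.266 mg/L

For a continuous step input, C/C₀ ≈ ½·erfc((x−vt)/(2√(Dt))).
vt = 0.0655 × 890 = 58.295 m and 2√(Dt) = 2√(0.421 × 890) = 38.71 m.
Argument (x−vt)/(2√(Dt)) = (89.5 − 58.295)/38.71 = 0.8061; ½·erfc(0.8061) = 0.1271.
C = 2.09 × 0.1271 = 0.266 mg/L.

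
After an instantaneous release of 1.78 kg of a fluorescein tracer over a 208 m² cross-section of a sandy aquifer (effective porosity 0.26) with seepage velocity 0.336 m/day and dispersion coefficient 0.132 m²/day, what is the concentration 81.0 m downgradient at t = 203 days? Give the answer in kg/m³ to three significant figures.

0.000390 kg/m³

For an instantaneous plane source, C(x,t) = M/(n_e·A·√(4πDt)) · exp(−(x−vt)²/(4Dt)), with n_e·A the pore (flow) area.
Plume center vt = 0.336 × 203 = 68.208 m, so the well at 81.0 m is 12.792 m downgradient of the peak.
√(4πDt) = 18.35 m, giving peak height M/(n_e·A·√(4πDt)) = 1.78/(0.26 × 208 × 18.35) = 0.001794 kg/m³.
(x−vt)²/(4Dt) = (12.792)²/(4 × 0.132 × 203) = 1.527; exp(−1.527) = 0.2172.
C = 0.001794 × 0.2172 = 0.000390 kg/m³.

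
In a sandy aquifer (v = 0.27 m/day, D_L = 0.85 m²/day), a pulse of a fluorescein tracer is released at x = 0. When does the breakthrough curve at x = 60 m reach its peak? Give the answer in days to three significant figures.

211 days

For the 1D instantaneous-source solution, setting ∂C/∂t = 0 at fixed x gives v²t² + 2Dt − x² = 0, so t = (√(D² + v²x²) − D)/v².
√(D² + v²x²) = √(0.85² + 0.27² × 60²) = 16.22; v² = 0.0729.
t = (16.22 − 0.85)/0.0729 = 211 days (vs. the pure-advection estimate x/v = 222 d).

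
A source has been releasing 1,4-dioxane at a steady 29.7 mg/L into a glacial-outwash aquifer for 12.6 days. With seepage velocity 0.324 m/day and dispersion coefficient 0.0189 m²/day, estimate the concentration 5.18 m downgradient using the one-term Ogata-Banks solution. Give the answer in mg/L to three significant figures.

For a continuous step input, C/C₀ ≈ ½·erfc((x−vt)/(2√(Dt))).
vt = 0.324 × 12.6 = 4.0824 m and 2√(Dt) = 2√(0.0189 × 12.6) = 0.9760 m.
Argument (x−vt)/(2√(Dt)) = (5.18 − 4.0824)/0.9760 = 1.125; ½·erfc(1.125) = 0.05581.
C = 29.7 × 0.05581 = 1.66 mg/L.

1.66 mg/L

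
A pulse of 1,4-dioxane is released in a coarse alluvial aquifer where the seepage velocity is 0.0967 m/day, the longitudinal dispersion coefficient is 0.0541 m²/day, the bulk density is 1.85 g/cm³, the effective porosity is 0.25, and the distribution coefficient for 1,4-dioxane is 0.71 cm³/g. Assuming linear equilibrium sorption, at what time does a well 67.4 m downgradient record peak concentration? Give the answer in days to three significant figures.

Retardation factor R = 1 + ρ_b·K_d/n = 1 + 1.85 × 0.71/0.25 = 6.254.
Sorption retards both mechanisms: v_R = v/R = 0.01546 m/day, D_R = D/R = 0.008650 m²/day.
Peak time from v_R²t² + 2D_R t − x² = 0: t = (√(D_R² + v_R²x²) − D_R)/v_R².
√(D_R² + v_R²x²) = √(0.008650² + 0.01546² × 67.4²) = 1.042; v_R² = 0.0002390.
t = (1.042 − 0.008650)/0.0002390 = 4320 days.

4320 days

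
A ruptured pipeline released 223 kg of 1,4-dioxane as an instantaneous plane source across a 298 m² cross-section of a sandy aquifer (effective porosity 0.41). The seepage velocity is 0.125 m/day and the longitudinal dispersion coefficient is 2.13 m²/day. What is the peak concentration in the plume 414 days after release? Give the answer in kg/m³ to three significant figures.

0.0173 kg/m³

The peak of an instantaneous 1D plume sits at x = vt; there the Gaussian factor is 1 and C_max = M/(n_e·A·√(4πDt)), where n_e·A is the pore area the mass is dissolved in.
√(4πDt) = √(4π × 2.13 × 414) = 105.3 m, so C_max = 223/(0.41 × 298 × 105.3) = 0.0173 kg/m³.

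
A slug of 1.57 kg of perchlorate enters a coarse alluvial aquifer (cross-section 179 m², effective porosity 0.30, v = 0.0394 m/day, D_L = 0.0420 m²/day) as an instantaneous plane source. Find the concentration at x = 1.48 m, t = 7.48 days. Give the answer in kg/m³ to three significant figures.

For an instantaneous plane source, C(x,t) = M/(n_e·A·√(4πDt)) · exp(−(x−vt)²/(4Dt)), with n_e·A the pore (flow) area.
Plume center vt = 0.0394 × 7.48 = 0.294712 m, so the well at 1.48 m is 1.185288 m downgradient of the peak.
√(4πDt) = 1.987 m, giving peak height M/(n_e·A·√(4πDt)) = 1.57/(0.30 × 179 × 1.987) = 0.01471 kg/m³.
(x−vt)²/(4Dt) = (1.185288)²/(4 × 0.0420 × 7.48) = 1.118; exp(−1.118) = 0.3269.
C = 0.01471 × 0.3269 = 0.00481 kg/m³.

0.00481 kg/m³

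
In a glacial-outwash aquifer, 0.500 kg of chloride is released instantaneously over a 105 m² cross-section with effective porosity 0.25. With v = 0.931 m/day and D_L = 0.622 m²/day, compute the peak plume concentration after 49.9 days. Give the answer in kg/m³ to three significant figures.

The peak of an instantaneous 1D plume sits at x = vt; there the Gaussian factor is 1 and C_max = M/(n_e·A·√(4πDt)), where n_e·A is the pore area the mass is dissolved in.
√(4πDt) = √(4π × 0.622 × 49.9) = 19.75 m, so C_max = 0.500/(0.25 × 105 × 19.75) = 0.000964 kg/m³.

0.000964 kg/m³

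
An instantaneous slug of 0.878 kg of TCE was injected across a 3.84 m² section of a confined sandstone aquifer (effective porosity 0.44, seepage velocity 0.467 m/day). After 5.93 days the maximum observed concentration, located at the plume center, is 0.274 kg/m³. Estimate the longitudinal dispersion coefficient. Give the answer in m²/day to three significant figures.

0.0483 m²/day

At the plume center C_max = M/(n_e·A·√(4πDt)), so D = M²/(4πt·(n_e·A·C_max)²).
n_e·A·C_max = 0.44 × 3.84 × 0.274 = 0.4630 kg/m.
D = 0.878²/(4π × 5.93 × 0.4630²) = 0.0483 m²/day.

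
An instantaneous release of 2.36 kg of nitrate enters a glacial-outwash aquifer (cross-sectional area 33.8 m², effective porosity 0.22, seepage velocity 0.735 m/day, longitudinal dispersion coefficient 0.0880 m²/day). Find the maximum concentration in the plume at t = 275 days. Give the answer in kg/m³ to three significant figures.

The peak of an instantaneous 1D plume sits at x = vt; there the Gaussian factor is 1 and C_max = M/(n_e·A·√(4πDt)), where n_e·A is the pore area the mass is dissolved in.
√(4πDt) = √(4π × 0.0880 × 275) = 17.44 m, so C_max = 2.36/(0.22 × 33.8 × 17.44) = 0.0182 kg/m³.

0.0182 kg/m³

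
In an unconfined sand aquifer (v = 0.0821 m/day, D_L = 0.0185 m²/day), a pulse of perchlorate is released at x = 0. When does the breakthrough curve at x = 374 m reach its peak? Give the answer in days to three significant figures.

For the 1D instantaneous-source solution, setting ∂C/∂t = 0 at fixed x gives v²t² + 2Dt − x² = 0, so t = (√(D² + v²x²) − D)/v².
√(D² + v²x²) = √(0.0185² + 0.0821² × 374²) = 30.71; v² = 0.00674041.
t = (30.71 − 0.0185)/0.00674041 = 4550 days (vs. the pure-advection estimate x/v = 4560 d).

4550 days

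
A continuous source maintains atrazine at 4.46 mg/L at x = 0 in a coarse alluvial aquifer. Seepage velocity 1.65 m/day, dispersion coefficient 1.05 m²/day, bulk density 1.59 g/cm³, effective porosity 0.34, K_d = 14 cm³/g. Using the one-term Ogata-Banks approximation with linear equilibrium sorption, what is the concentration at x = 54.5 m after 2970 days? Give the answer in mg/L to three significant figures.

Retardation factor R = 1 + ρ_b·K_d/n = 1 + 1.59 × 14/0.34 = 66.47.
Sorption retards both mechanisms: v_R = v/R = 0.02482 m/day, D_R = D/R = 0.01580 m²/day.
v_R·t = 0.02482 × 2970 = 73.7154 m; 2√(D_R t) = 13.70 m; argument = (54.5 − 73.7154)/13.70 = -1.403.
C = C₀ × ½·erfc(-1.403) = 4.46 × 0.9764 = 4.35 mg/L.

4.35 mg/L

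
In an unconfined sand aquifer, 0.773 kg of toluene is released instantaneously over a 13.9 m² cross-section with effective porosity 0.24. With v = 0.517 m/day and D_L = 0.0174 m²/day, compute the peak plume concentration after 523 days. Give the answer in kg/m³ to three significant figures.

The peak of an instantaneous 1D plume sits at x = vt; there the Gaussian factor is 1 and C_max = M/(n_e·A·√(4πDt)), where n_e·A is the pore area the mass is dissolved in.
√(4πDt) = √(4π × 0.0174 × 523) = 10.69 m, so C_max = 0.773/(0.24 × 13.9 × 10.69) = 0.0217 kg/m³.

0.0217 kg/m³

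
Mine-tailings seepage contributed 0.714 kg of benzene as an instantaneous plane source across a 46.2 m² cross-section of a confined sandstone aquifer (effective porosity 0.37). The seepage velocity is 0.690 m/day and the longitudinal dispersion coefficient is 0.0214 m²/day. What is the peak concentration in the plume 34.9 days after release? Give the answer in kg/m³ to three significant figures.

The peak of an instantaneous 1D plume sits at x = vt; there the Gaussian factor is 1 and C_max = M/(n_e·A·√(4πDt)), where n_e·A is the pore area the mass is dissolved in.
√(4πDt) = √(4π × 0.0214 × 34.9) = 3.064 m, so C_max = 0.714/(0.37 × 46.2 × 3.064) = 0.0136 kg/m³.

0.0136 kg/m³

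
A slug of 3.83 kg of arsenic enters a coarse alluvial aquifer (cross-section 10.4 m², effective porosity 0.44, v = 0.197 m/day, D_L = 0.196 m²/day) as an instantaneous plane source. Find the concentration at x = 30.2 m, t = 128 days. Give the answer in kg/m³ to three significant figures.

For an instantaneous plane source, C(x,t) = M/(n_e·A·√(4πDt)) · exp(−(x−vt)²/(4Dt)), with n_e·A the pore (flow) area.
Plume center vt = 0.197 × 128 = 25.216 m, so the well at 30.2 m is 4.984 m downgradient of the peak.
√(4πDt) = 17.76 m, giving peak height M/(n_e·A·√(4πDt)) = 3.83/(0.44 × 10.4 × 17.76) = 0.04713 kg/m³.
(x−vt)²/(4Dt) = (4.984)²/(4 × 0.196 × 128) = 0.2475; exp(−0.2475) = 0.7808.
C = 0.04713 × 0.7808 = 0.0368 kg/m³.

0.0368 kg/m³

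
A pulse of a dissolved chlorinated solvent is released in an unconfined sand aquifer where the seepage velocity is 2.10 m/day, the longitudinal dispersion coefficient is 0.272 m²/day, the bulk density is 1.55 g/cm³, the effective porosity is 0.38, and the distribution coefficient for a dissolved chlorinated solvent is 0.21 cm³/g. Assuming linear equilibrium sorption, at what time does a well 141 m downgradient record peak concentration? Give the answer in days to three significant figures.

125 days

Retardation factor R = 1 + ρ_b·K_d/n = 1 + 1.55 × 0.21/0.38 = 1.857.
Sorption retards both mechanisms: v_R = v/R = 1.131 m/day, D_R = D/R = 0.1465 m²/day.
Peak time from v_R²t² + 2D_R t − x² = 0: t = (√(D_R² + v_R²x²) − D_R)/v_R².
√(D_R² + v_R²x²) = √(0.1465² + 1.131² × 141²) = 159.5; v_R² = 1.279.
t = (159.5 − 0.1465)/1.279 = 125 days.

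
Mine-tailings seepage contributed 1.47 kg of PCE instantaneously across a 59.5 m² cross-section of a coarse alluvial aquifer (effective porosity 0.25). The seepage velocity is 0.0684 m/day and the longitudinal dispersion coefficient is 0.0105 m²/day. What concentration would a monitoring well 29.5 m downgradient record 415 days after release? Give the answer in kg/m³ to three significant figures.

For an instantaneous plane source, C(x,t) = M/(n_e·A·√(4πDt)) · exp(−(x−vt)²/(4Dt)), with n_e·A the pore (flow) area.
Plume center vt = 0.0684 × 415 = 28.386 m, so the well at 29.5 m is 1.114 m downgradient of the peak.
√(4πDt) = 7.400 m, giving peak height M/(n_e·A·√(4πDt)) = 1.47/(0.25 × 59.5 × 7.400) = 0.01335 kg/m³.
(x−vt)²/(4Dt) = (1.114)²/(4 × 0.0105 × 415) = 0.07120; exp(−0.07120) = 0.9313.
C = 0.01335 × 0.9313 = 0.0124 kg/m³.

0.0124 kg/m³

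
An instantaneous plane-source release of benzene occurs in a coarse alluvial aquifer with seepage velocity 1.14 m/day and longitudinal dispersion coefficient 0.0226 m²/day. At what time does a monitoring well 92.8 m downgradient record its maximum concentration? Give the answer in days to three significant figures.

81.4 days

For the 1D instantaneous-source solution, setting ∂C/∂t = 0 at fixed x gives v²t² + 2Dt − x² = 0, so t = (√(D² + v²x²) − D)/v².
√(D² + v²x²) = √(0.0226² + 1.14² × 92.8²) = 105.8; v² = 1.2996.
t = (105.8 − 0.0226)/1.2996 = 81.4 days (vs. the pure-advection estimate x/v = 81.4 d).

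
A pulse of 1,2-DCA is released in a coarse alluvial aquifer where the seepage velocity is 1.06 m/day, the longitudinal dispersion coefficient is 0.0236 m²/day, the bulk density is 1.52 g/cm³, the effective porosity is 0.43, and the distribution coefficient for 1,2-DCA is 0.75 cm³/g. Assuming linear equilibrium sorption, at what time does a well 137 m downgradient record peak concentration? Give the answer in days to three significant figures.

472 days

Retardation factor R = 1 + ρ_b·K_d/n = 1 + 1.52 × 0.75/0.43 = 3.651.
Sorption retards both mechanisms: v_R = v/R = 0.2903 m/day, D_R = D/R = 0.006464 m²/day.
Peak time from v_R²t² + 2D_R t − x² = 0: t = (√(D_R² + v_R²x²) − D_R)/v_R².
√(D_R² + v_R²x²) = √(0.006464² + 0.2903² × 137²) = 39.77; v_R² = 0.08427.
t = (39.77 − 0.006464)/0.08427 = 472 days.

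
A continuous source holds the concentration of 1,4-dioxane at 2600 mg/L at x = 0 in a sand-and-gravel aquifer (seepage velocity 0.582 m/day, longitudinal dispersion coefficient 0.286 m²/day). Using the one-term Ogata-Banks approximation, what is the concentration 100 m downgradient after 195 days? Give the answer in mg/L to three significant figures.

For a continuous step input, C/C₀ ≈ ½·erfc((x−vt)/(2√(Dt))).
vt = 0.582 × 195 = 113.49 m and 2√(Dt) = 2√(0.286 × 195) = 14.94 m.
Argument (x−vt)/(2√(Dt)) = (100 − 113.49)/14.94 = -0.9029; ½·erfc(-0.9029) = 0.8992.
C = 2600 × 0.8992 = 2340 mg/L.

2340 mg/L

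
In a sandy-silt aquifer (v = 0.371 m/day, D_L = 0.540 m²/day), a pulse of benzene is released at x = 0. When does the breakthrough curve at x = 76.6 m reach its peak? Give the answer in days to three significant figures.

203 days

For the 1D instantaneous-source solution, setting ∂C/∂t = 0 at fixed x gives v²t² + 2Dt − x² = 0, so t = (√(D² + v²x²) − D)/v².
√(D² + v²x²) = √(0.540² + 0.371² × 76.6²) = 28.42; v² = 0.137641.
t = (28.42 − 0.540)/0.137641 = 203 days (vs. the pure-advection estimate x/v = 206 d).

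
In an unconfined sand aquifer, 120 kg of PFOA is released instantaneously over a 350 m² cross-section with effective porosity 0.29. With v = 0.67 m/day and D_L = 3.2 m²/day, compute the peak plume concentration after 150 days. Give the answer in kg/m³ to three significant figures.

The peak of an instantaneous 1D plume sits at x = vt; there the Gaussian factor is 1 and C_max = M/(n_e·A·√(4πDt)), where n_e·A is the pore area the mass is dissolved in.
√(4πDt) = √(4π × 3.2 × 150) = 77.67 m, so C_max = 120/(0.29 × 350 × 77.67) = 0.0152 kg/m³.

0.0152 kg/m³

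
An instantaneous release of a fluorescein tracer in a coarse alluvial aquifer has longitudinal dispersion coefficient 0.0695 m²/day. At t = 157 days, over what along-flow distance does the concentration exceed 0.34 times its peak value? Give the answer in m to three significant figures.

13.7 m

The plume is Gaussian with σ = √(2Dt) = √(2 × 0.0695 × 157) = 4.672 m.
C/C_peak = exp(−Δx²/(2σ²)) = 0.34 ⇒ Δx = σ·√(−2 ln 0.34) = 4.672 × 1.469 = 6.863 m.
Width = 2Δx = 13.7 m.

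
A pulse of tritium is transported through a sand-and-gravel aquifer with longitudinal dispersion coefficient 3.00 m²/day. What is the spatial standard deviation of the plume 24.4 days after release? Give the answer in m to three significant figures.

Dispersive spreading gives a Gaussian with σ² = 2Dt; advection only shifts the center.
σ = √(2 × 3.00 × 24.4) = 12.1 m.

12.1 m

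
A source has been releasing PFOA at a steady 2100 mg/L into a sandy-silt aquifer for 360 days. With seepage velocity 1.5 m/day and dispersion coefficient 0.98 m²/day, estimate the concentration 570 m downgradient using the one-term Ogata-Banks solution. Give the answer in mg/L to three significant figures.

For a continuous step input, C/C₀ ≈ ½·erfc((x−vt)/(2√(Dt))).
vt = 1.5 × 360 = 540 m and 2√(Dt) = 2√(0.98 × 360) = 37.57 m.
Argument (x−vt)/(2√(Dt)) = (570 − 540)/37.57 = 0.7985; ½·erfc(0.7985) = 0.1294.
C = 2100 × 0.1294 = 272 mg/L.

272 mg/L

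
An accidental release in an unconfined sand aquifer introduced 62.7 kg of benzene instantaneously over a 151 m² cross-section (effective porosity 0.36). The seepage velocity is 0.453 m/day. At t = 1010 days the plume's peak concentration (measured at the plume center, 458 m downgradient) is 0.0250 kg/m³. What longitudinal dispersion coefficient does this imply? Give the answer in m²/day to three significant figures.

At the plume center C_max = M/(n_e·A·√(4πDt)), so D = M²/(4πt·(n_e·A·C_max)²).
n_e·A·C_max = 0.36 × 151 × 0.0250 = 1.359 kg/m.
D = 62.7²/(4π × 1010 × 1.359²) = 0.168 m²/day.

0.168 m²/day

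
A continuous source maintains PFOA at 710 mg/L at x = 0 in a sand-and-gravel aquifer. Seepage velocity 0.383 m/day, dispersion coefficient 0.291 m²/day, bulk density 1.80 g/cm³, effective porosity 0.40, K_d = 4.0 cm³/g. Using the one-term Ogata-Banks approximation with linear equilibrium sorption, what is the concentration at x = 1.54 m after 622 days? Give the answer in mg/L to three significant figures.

Retardation factor R = 1 + ρ_b·K_d/n = 1 + 1.80 × 4.0/0.40 = 19.00.
Sorption retards both mechanisms: v_R = v/R = 0.02016 m/day, D_R = D/R = 0.01532 m²/day.
v_R·t = 0.02016 × 622 = 12.53952 m; 2√(D_R t) = 6.174 m; argument = (1.54 − 12.53952)/6.174 = -1.782.
C = C₀ × ½·erfc(-1.782) = 710 × 0.9941 = 706 mg/L.

706 mg/L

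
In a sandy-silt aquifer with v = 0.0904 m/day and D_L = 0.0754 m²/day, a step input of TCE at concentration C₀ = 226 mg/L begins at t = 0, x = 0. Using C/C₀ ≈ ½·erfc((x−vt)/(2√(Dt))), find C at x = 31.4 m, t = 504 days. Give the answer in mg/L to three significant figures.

For a continuous step input, C/C₀ ≈ ½·erfc((x−vt)/(2√(Dt))).
vt = 0.0904 × 504 = 45.5616 m and 2√(Dt) = 2√(0.0754 × 504) = 12.33 m.
Argument (x−vt)/(2√(Dt)) = (31.4 − 45.5616)/12.33 = -1.149; ½·erfc(-1.149) = 0.9479.
C = 226 × 0.9479 = 214 mg/L.

214 mg/L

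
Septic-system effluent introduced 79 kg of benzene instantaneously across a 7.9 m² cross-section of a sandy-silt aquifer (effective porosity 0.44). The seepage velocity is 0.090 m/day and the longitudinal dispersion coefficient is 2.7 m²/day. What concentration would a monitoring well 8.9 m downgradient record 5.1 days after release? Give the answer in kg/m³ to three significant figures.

For an instantaneous plane source, C(x,t) = M/(n_e·A·√(4πDt)) · exp(−(x−vt)²/(4Dt)), with n_e·A the pore (flow) area.
Plume center vt = 0.090 × 5.1 = 0.459 m, so the well at 8.9 m is 8.441 m downgradient of the peak.
√(4πDt) = 13.15 m, giving peak height M/(n_e·A·√(4πDt)) = 79/(0.44 × 7.9 × 13.15) = 1.728 kg/m³.
(x−vt)²/(4Dt) = (8.441)²/(4 × 2.7 × 5.1) = 1.294; exp(−1.294) = 0.2742.
C = 1.728 × 0.2742 = 0.474 kg/m³.

0.474 kg/m³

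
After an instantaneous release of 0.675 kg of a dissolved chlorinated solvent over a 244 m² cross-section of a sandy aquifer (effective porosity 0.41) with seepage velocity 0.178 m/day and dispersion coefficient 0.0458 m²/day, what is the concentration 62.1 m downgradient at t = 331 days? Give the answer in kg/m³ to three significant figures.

For an instantaneous plane source, C(x,t) = M/(n_e·A·√(4πDt)) · exp(−(x−vt)²/(4Dt)), with n_e·A the pore (flow) area.
Plume center vt = 0.178 × 331 = 58.918 m, so the well at 62.1 m is 3.182 m downgradient of the peak.
√(4πDt) = 13.80 m, giving peak height M/(n_e·A·√(4πDt)) = 0.675/(0.41 × 244 × 13.80) = 0.0004889 kg/m³.
(x−vt)²/(4Dt) = (3.182)²/(4 × 0.0458 × 331) = 0.1670; exp(−0.1670) = 0.8462.
C = 0.0004889 × 0.8462 = 0.000414 kg/m³.

0.000414 kg/m³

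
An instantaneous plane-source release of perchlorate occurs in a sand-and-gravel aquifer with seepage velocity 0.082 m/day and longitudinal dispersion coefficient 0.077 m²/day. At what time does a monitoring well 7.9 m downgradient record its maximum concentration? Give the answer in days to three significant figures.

For the 1D instantaneous-source solution, setting ∂C/∂t = 0 at fixed x gives v²t² + 2Dt − x² = 0, so t = (√(D² + v²x²) − D)/v².
√(D² + v²x²) = √(0.077² + 0.082² × 7.9²) = 0.6524; v² = 0.006724.
t = (0.6524 − 0.077)/0.006724 = 85.6 days (vs. the pure-advection estimate x/v = 96.3 d).

85.6 days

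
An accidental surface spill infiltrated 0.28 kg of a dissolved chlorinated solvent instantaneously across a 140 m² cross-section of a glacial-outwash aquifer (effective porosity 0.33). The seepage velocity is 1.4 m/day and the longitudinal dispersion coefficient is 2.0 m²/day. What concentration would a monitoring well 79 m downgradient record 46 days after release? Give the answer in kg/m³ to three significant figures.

9.99e-05 kg/m³

For an instantaneous plane source, C(x,t) = M/(n_e·A·√(4πDt)) · exp(−(x−vt)²/(4Dt)), with n_e·A the pore (flow) area.
Plume center vt = 1.4 × 46 = 64.4 m, so the well at 79 m is 14.6 m downgradient of the peak.
√(4πDt) = 34.00 m, giving peak height M/(n_e·A·√(4πDt)) = 0.28/(0.33 × 140 × 34.00) = 0.0001783 kg/m³.
(x−vt)²/(4Dt) = (14.6)²/(4 × 2.0 × 46) = 0.5792; exp(−0.5792) = 0.5603.
C = 0.0001783 × 0.5603 = 9.99e-05 kg/m³.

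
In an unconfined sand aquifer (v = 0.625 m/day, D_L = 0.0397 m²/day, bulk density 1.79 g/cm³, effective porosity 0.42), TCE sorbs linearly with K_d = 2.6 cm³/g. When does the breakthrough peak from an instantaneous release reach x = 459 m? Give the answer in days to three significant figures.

8870 days

Retardation factor R = 1 + ρ_b·K_d/n = 1 + 1.79 × 2.6/0.42 = 12.08.
Sorption retards both mechanisms: v_R = v/R = 0.05174 m/day, D_R = D/R = 0.003286 m²/day.
Peak time from v_R²t² + 2D_R t − x² = 0: t = (√(D_R² + v_R²x²) − D_R)/v_R².
√(D_R² + v_R²x²) = √(0.003286² + 0.05174² × 459²) = 23.75; v_R² = 0.002677.
t = (23.75 − 0.003286)/0.002677 = 8870 days.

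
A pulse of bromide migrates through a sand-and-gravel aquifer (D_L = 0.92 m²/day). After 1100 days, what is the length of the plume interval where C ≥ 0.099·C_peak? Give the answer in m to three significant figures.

The plume is Gaussian with σ = √(2Dt) = √(2 × 0.92 × 1100) = 44.99 m.
C/C_peak = exp(−Δx²/(2σ²)) = 0.099 ⇒ Δx = σ·√(−2 ln 0.099) = 44.99 × 2.151 = 96.77 m.
Width = 2Δx = 194 m.

194 m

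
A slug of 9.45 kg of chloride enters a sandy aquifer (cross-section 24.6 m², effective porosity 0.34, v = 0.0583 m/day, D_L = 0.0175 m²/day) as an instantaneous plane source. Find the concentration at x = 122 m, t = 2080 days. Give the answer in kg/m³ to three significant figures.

For an instantaneous plane source, C(x,t) = M/(n_e·A·√(4πDt)) · exp(−(x−vt)²/(4Dt)), with n_e·A the pore (flow) area.
Plume center vt = 0.0583 × 2080 = 121.264 m, so the well at 122 m is 0.736 m downgradient of the peak.
√(4πDt) = 21.39 m, giving peak height M/(n_e·A·√(4πDt)) = 9.45/(0.34 × 24.6 × 21.39) = 0.05282 kg/m³.
(x−vt)²/(4Dt) = (0.736)²/(4 × 0.0175 × 2080) = 0.003720; exp(−0.003720) = 0.9963.
C = 0.05282 × 0.9963 = 0.0526 kg/m³.

0.0526 kg/m³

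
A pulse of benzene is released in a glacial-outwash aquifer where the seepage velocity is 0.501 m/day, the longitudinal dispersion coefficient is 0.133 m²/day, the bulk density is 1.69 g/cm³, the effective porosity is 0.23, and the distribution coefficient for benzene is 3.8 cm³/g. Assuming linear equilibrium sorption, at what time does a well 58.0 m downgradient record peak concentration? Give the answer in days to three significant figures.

3330 days

Retardation factor R = 1 + ρ_b·K_d/n = 1 + 1.69 × 3.8/0.23 = 28.92.
Sorption retards both mechanisms: v_R = v/R = 0.01732 m/day, D_R = D/R = 0.004599 m²/day.
Peak time from v_R²t² + 2D_R t − x² = 0: t = (√(D_R² + v_R²x²) − D_R)/v_R².
√(D_R² + v_R²x²) = √(0.004599² + 0.01732² × 58.0²) = 1.005; v_R² = 0.0003000.
t = (1.005 − 0.004599)/0.0003000 = 3330 days.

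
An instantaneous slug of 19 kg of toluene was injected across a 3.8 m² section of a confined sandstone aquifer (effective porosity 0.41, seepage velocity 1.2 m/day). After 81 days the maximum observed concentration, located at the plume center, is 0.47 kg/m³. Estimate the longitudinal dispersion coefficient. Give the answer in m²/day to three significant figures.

0.661 m²/day

At the plume center C_max = M/(n_e·A·√(4πDt)), so D = M²/(4πt·(n_e·A·C_max)²).
n_e·A·C_max = 0.41 × 3.8 × 0.47 = 0.7323 kg/m.
D = 19²/(4π × 81 × 0.7323²) = 0.661 m²/day.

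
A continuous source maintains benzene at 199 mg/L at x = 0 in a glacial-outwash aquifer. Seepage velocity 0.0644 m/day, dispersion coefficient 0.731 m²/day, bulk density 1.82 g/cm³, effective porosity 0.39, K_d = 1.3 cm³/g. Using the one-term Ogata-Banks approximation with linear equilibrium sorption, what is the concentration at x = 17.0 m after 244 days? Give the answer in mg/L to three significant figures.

3.74 mg/L

Retardation factor R = 1 + ρ_b·K_d/n = 1 + 1.82 × 1.3/0.39 = 7.067.
Sorption retards both mechanisms: v_R = v/R = 0.009113 m/day, D_R = D/R = 0.1034 m²/day.
v_R·t = 0.009113 × 244 = 2.223572 m; 2√(D_R t) = 10.05 m; argument = (17.0 − 2.223572)/10.05 = 1.470.
C = C₀ × ½·erfc(1.470) = 199 × 0.01881 = 3.74 mg/L.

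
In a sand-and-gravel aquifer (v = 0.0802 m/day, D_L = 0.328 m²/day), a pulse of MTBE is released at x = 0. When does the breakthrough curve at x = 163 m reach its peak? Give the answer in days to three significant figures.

1980 days

For the 1D instantaneous-source solution, setting ∂C/∂t = 0 at fixed x gives v²t² + 2Dt − x² = 0, so t = (√(D² + v²x²) − D)/v².
√(D² + v²x²) = √(0.328² + 0.0802² × 163²) = 13.08; v² = 0.00643204.
t = (13.08 − 0.328)/0.00643204 = 1980 days (vs. the pure-advection estimate x/v = 2030 d).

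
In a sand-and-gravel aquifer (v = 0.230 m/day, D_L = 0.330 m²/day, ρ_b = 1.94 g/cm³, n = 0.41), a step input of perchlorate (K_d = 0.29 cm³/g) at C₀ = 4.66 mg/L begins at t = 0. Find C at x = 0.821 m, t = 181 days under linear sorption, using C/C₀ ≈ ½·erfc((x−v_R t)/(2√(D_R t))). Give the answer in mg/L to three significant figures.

Retardation factor R = 1 + ρ_b·K_d/n = 1 + 1.94 × 0.29/0.41 = 2.372.
Sorption retards both mechanisms: v_R = v/R = 0.09696 m/day, D_R = D/R = 0.1391 m²/day.
v_R·t = 0.09696 × 181 = 17.54976 m; 2√(D_R t) = 10.04 m; argument = (0.821 − 17.54976)/10.04 = -1.666.
C = C₀ × ½·erfc(-1.666) = 4.66 × 0.9908 = 4.62 mg/L.

4.62 mg/L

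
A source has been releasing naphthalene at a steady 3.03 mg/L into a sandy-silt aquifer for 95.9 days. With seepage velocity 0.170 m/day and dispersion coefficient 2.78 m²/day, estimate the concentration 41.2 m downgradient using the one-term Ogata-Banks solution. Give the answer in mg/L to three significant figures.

For a continuous step input, C/C₀ ≈ ½·erfc((x−vt)/(2√(Dt))).
vt = 0.170 × 95.9 = 16.303 m and 2√(Dt) = 2√(2.78 × 95.9) = 32.66 m.
Argument (x−vt)/(2√(Dt)) = (41.2 − 16.303)/32.66 = 0.7623; ½·erfc(0.7623) = 0.1405.
C = 3.03 × 0.1405 = 0.426 mg/L.

0.426 mg/L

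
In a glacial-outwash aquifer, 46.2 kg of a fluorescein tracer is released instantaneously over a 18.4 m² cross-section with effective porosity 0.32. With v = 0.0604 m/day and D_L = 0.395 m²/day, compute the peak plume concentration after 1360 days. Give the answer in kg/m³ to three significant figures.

The peak of an instantaneous 1D plume sits at x = vt; there the Gaussian factor is 1 and C_max = M/(n_e·A·√(4πDt)), where n_e·A is the pore area the mass is dissolved in.
√(4πDt) = √(4π × 0.395 × 1360) = 82.16 m, so C_max = 46.2/(0.32 × 18.4 × 82.16) = 0.0955 kg/m³.

0.0955 kg/m³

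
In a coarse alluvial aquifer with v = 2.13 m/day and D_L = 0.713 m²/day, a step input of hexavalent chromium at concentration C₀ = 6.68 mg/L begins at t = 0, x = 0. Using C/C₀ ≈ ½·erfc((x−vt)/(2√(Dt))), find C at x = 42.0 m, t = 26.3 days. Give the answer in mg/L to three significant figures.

For a continuous step input, C/C₀ ≈ ½·erfc((x−vt)/(2√(Dt))).
vt = 2.13 × 26.3 = 56.019 m and 2√(Dt) = 2√(0.713 × 26.3) = 8.661 m.
Argument (x−vt)/(2√(Dt)) = (42.0 − 56.019)/8.661 = -1.619; ½·erfc(-1.619) = 0.9890.
C = 6.68 × 0.9890 = 6.61 mg/L.

6.61 mg/L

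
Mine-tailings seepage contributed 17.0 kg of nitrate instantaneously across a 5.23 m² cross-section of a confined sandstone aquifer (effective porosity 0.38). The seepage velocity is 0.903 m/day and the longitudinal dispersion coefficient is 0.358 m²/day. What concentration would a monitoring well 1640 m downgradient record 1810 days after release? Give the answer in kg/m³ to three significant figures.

0.0937 kg/m³

For an instantaneous plane source, C(x,t) = M/(n_e·A·√(4πDt)) · exp(−(x−vt)²/(4Dt)), with n_e·A the pore (flow) area.
Plume center vt = 0.903 × 1810 = 1634.43 m, so the well at 1640 m is 5.57 m downgradient of the peak.
√(4πDt) = 90.24 m, giving peak height M/(n_e·A·√(4πDt)) = 17.0/(0.38 × 5.23 × 90.24) = 0.09479 kg/m³.
(x−vt)²/(4Dt) = (5.57)²/(4 × 0.358 × 1810) = 0.01197; exp(−0.01197) = 0.9881.
C = 0.09479 × 0.9881 = 0.0937 kg/m³.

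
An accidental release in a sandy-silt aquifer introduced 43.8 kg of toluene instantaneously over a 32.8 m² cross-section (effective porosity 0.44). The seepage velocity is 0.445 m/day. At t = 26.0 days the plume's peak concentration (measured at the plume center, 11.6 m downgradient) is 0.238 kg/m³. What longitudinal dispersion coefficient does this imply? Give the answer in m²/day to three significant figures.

At the plume center C_max = M/(n_e·A·√(4πDt)), so D = M²/(4πt·(n_e·A·C_max)²).
n_e·A·C_max = 0.44 × 32.8 × 0.238 = 3.435 kg/m.
D = 43.8²/(4π × 26.0 × 3.435²) = 0.498 m²/day.

0.498 m²/day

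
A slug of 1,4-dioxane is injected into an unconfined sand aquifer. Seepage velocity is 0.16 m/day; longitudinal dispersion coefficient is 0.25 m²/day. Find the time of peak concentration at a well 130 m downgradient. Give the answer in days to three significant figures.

803 days

For the 1D instantaneous-source solution, setting ∂C/∂t = 0 at fixed x gives v²t² + 2Dt − x² = 0, so t = (√(D² + v²x²) − D)/v².
√(D² + v²x²) = √(0.25² + 0.16² × 130²) = 20.80; v² = 0.0256.
t = (20.80 − 0.25)/0.0256 = 803 days (vs. the pure-advection estimate x/v = 812 d).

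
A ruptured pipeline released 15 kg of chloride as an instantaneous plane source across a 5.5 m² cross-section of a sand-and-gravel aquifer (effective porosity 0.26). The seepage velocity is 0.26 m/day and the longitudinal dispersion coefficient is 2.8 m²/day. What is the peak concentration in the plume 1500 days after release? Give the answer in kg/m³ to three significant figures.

0.0457 kg/m³

The peak of an instantaneous 1D plume sits at x = vt; there the Gaussian factor is 1 and C_max = M/(n_e·A·√(4πDt)), where n_e·A is the pore area the mass is dissolved in.
√(4πDt) = √(4π × 2.8 × 1500) = 229.7 m, so C_max = 15/(0.26 × 5.5 × 229.7) = 0.0457 kg/m³.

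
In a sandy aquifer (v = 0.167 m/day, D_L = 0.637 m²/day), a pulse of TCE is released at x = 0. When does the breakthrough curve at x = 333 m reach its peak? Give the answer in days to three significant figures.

1970 days

For the 1D instantaneous-source solution, setting ∂C/∂t = 0 at fixed x gives v²t² + 2Dt − x² = 0, so t = (√(D² + v²x²) − D)/v².
√(D² + v²x²) = √(0.637² + 0.167² × 333²) = 55.61; v² = 0.027889.
t = (55.61 − 0.637)/0.027889 = 1970 days (vs. the pure-advection estimate x/v = 1990 d).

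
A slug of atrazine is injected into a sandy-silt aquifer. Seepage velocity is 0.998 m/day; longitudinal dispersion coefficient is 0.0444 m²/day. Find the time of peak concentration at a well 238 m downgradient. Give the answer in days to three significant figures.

For the 1D instantaneous-source solution, setting ∂C/∂t = 0 at fixed x gives v²t² + 2Dt − x² = 0, so t = (√(D² + v²x²) − D)/v².
√(D² + v²x²) = √(0.0444² + 0.998² × 238²) = 237.5; v² = 0.996004.
t = (237.5 − 0.0444)/0.996004 = 238 days (vs. the pure-advection estimate x/v = 238 d).

238 days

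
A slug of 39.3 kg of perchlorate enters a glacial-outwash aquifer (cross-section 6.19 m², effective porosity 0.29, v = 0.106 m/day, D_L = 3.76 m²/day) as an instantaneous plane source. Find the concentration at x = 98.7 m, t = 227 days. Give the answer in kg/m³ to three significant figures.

0.0413 kg/m³

For an instantaneous plane source, C(x,t) = M/(n_e·A·√(4πDt)) · exp(−(x−vt)²/(4Dt)), with n_e·A the pore (flow) area.
Plume center vt = 0.106 × 227 = 24.062 m, so the well at 98.7 m is 74.638 m downgradient of the peak.
√(4πDt) = 103.6 m, giving peak height M/(n_e·A·√(4πDt)) = 39.3/(0.29 × 6.19 × 103.6) = 0.2113 kg/m³.
(x−vt)²/(4Dt) = (74.638)²/(4 × 3.76 × 227) = 1.632; exp(−1.632) = 0.1955.
C = 0.2113 × 0.1955 = 0.0413 kg/m³.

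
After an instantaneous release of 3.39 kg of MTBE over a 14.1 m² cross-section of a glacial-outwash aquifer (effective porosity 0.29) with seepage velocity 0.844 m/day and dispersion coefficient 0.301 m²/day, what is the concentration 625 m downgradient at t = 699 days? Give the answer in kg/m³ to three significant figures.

0.00375 kg/m³

For an instantaneous plane source, C(x,t) = M/(n_e·A·√(4πDt)) · exp(−(x−vt)²/(4Dt)), with n_e·A the pore (flow) area.
Plume center vt = 0.844 × 699 = 589.956 m, so the well at 625 m is 35.044 m downgradient of the peak.
√(4πDt) = 51.42 m, giving peak height M/(n_e·A·√(4πDt)) = 3.39/(0.29 × 14.1 × 51.42) = 0.01612 kg/m³.
(x−vt)²/(4Dt) = (35.044)²/(4 × 0.301 × 699) = 1.459; exp(−1.459) = 0.2325.
C = 0.01612 × 0.2325 = 0.00375 kg/m³.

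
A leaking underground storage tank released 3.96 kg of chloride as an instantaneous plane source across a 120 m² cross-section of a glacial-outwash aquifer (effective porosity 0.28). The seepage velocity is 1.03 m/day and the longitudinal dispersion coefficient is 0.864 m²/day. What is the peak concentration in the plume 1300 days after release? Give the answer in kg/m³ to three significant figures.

0.000992 kg/m³

The peak of an instantaneous 1D plume sits at x = vt; there the Gaussian factor is 1 and C_max = M/(n_e·A·√(4πDt)), where n_e·A is the pore area the mass is dissolved in.
√(4πDt) = √(4π × 0.864 × 1300) = 118.8 m, so C_max = 3.96/(0.28 × 120 × 118.8) = 0.000992 kg/m³.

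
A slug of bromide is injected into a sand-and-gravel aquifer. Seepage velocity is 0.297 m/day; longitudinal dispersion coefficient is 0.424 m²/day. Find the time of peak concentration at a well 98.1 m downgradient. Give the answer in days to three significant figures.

326 days

For the 1D instantaneous-source solution, setting ∂C/∂t = 0 at fixed x gives v²t² + 2Dt − x² = 0, so t = (√(D² + v²x²) − D)/v².
√(D² + v²x²) = √(0.424² + 0.297² × 98.1²) = 29.14; v² = 0.088209.
t = (29.14 − 0.424)/0.088209 = 326 days (vs. the pure-advection estimate x/v = 330 d).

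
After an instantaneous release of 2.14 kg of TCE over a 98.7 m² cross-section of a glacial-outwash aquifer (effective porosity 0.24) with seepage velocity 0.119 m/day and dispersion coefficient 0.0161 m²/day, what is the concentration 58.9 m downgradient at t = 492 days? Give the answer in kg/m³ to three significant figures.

For an instantaneous plane source, C(x,t) = M/(n_e·A·√(4πDt)) · exp(−(x−vt)²/(4Dt)), with n_e·A the pore (flow) area.
Plume center vt = 0.119 × 492 = 58.548 m, so the well at 58.9 m is 0.352 m downgradient of the peak.
√(4πDt) = 9.977 m, giving peak height M/(n_e·A·√(4πDt)) = 2.14/(0.24 × 98.7 × 9.977) = 0.009055 kg/m³.
(x−vt)²/(4Dt) = (0.352)²/(4 × 0.0161 × 492) = 0.003911; exp(−0.003911) = 0.9961.
C = 0.009055 × 0.9961 = 0.00902 kg/m³.

0.00902 kg/m³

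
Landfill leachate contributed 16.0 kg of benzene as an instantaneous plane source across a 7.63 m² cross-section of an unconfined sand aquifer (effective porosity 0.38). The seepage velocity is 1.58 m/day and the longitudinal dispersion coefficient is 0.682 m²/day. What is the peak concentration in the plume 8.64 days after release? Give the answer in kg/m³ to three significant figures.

The peak of an instantaneous 1D plume sits at x = vt; there the Gaussian factor is 1 and C_max = M/(n_e·A·√(4πDt)), where n_e·A is the pore area the mass is dissolved in.
√(4πDt) = √(4π × 0.682 × 8.64) = 8.605 m, so C_max = 16.0/(0.38 × 7.63 × 8.605) = 0.641 kg/m³.

0.641 kg/m³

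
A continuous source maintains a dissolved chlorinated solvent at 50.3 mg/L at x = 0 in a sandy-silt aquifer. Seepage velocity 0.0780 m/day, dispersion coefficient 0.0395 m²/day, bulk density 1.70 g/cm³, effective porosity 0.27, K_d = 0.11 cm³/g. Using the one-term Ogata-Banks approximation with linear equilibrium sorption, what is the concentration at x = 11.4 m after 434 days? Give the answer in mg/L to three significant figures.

48.9 mg/L

Retardation factor R = 1 + ρ_b·K_d/n = 1 + 1.70 × 0.11/0.27 = 1.693.
Sorption retards both mechanisms: v_R = v/R = 0.04607 m/day, D_R = D/R = 0.02333 m²/day.
v_R·t = 0.04607 × 434 = 19.99438 m; 2√(D_R t) = 6.364 m; argument = (11.4 − 19.99438)/6.364 = -1.350.
C = C₀ × ½·erfc(-1.350) = 50.3 × 0.9719 = 48.9 mg/L.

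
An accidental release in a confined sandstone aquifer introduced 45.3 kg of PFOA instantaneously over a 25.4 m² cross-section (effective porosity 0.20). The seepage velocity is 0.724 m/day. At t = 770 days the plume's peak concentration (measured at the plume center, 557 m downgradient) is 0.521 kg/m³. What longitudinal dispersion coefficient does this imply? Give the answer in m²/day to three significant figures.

0.0303 m²/day

At the plume center C_max = M/(n_e·A·√(4πDt)), so D = M²/(4πt·(n_e·A·C_max)²).
n_e·A·C_max = 0.20 × 25.4 × 0.521 = 2.647 kg/m.
D = 45.3²/(4π × 770 × 2.647²) = 0.0303 m²/day.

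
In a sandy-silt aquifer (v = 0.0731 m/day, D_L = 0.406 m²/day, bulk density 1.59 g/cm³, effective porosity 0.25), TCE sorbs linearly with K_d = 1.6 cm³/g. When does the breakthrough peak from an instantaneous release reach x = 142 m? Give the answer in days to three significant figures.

20900 days

Retardation factor R = 1 + ρ_b·K_d/n = 1 + 1.59 × 1.6/0.25 = 11.18.
Sorption retards both mechanisms: v_R = v/R = 0.006538 m/day, D_R = D/R = 0.03631 m²/day.
Peak time from v_R²t² + 2D_R t − x² = 0: t = (√(D_R² + v_R²x²) − D_R)/v_R².
√(D_R² + v_R²x²) = √(0.03631² + 0.006538² × 142²) = 0.9291; v_R² = 4.275e-05.
t = (0.9291 − 0.03631)/4.275e-05 = 20900 days.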